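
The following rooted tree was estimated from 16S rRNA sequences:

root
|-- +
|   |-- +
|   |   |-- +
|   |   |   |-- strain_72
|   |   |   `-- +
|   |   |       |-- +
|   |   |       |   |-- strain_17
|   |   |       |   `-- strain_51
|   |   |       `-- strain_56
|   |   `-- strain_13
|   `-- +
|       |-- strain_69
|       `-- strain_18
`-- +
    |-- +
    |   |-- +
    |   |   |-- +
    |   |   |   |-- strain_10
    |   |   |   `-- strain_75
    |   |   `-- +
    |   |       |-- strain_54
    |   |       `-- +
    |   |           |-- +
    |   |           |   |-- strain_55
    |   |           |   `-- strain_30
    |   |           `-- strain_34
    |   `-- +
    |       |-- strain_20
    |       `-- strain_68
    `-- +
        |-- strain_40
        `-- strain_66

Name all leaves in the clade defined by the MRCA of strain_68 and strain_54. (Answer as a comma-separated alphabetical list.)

Tracing strain_68: it sits inside (strain_20,strain_68).
Tracing strain_54: it sits inside (strain_54,((strain_55,strain_30),strain_34)).
The smallest clade enclosing both is (((strain_10,strain_75),(strain_54,((strain_55,strain_30),strain_34))),(strain_20,strain_68)); the answer is its 8 terminal taxa in alphabetical order.

strain_10, strain_20, strain_30, strain_34, strain_54, strain_55, strain_68, strain_75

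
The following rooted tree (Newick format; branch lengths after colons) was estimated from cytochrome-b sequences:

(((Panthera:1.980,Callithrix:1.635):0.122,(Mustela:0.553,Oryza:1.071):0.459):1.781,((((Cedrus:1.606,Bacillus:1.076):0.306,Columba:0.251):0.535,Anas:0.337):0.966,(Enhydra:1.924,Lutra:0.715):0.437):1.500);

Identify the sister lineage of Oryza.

Mustela

Oryza attaches to the tree at the node subtending (Mustela,Oryza).
The other lineage descending from that same node — the sister group — is the single tip Mustela.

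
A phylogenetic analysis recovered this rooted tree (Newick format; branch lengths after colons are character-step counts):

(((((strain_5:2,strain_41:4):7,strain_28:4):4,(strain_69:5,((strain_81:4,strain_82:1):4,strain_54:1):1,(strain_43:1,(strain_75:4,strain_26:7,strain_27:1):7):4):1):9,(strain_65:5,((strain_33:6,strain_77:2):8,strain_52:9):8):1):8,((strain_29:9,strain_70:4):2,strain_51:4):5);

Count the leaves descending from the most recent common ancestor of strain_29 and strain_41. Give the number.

The MRCA of strain_29 and strain_41 is the root, so the clade is the entire tree.
That clade contains 18 terminal taxa: strain_26, strain_27, strain_28, strain_29, strain_33, strain_41, strain_43, strain_5, strain_51, strain_52, strain_54, strain_65, strain_69, strain_70, strain_75, strain_77, strain_81, strain_82.

18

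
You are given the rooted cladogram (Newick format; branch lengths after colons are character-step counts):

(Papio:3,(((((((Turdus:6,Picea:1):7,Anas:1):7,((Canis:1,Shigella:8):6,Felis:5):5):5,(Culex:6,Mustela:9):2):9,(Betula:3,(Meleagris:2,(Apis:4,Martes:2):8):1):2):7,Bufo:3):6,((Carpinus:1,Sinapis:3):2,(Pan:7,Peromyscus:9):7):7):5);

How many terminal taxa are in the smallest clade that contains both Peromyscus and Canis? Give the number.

The MRCA of Peromyscus and Canis is the node subtending (((((((Turdus,Picea),Anas),((Canis,Shigella),Felis)),(Culex,Mustela)),(Betula,(Meleagris,(Apis,Martes)))),Bufo),((Carpinus,Sinapis),(Pan,Peromyscus))).
That clade contains 17 terminal taxa: Anas, Apis, Betula, Bufo, Canis, Carpinus, Culex, Felis, Martes, Meleagris, Mustela, Pan, Peromyscus, Picea, Shigella, Sinapis, Turdus.

17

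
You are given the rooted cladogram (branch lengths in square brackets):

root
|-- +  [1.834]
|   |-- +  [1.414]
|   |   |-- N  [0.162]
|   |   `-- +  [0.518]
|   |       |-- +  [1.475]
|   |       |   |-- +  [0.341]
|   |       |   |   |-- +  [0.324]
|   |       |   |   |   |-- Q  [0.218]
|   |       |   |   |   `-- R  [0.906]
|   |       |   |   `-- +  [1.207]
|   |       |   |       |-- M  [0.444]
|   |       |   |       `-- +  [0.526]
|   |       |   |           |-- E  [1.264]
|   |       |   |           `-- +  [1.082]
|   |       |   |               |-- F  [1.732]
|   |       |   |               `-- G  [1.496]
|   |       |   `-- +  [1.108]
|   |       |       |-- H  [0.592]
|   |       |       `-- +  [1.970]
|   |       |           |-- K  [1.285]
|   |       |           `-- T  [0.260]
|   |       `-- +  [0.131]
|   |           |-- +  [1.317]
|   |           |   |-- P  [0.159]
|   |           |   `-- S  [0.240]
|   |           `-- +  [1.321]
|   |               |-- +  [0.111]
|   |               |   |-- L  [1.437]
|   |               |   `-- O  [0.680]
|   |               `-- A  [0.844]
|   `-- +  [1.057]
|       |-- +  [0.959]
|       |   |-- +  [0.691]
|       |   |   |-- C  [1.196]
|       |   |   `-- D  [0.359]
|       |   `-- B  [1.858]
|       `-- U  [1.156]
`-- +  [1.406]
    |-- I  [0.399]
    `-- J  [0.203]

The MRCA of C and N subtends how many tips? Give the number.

The MRCA of C and N is the node subtending ((N,((((Q,R),(M,(E,(F,G)))),(H,(K,T))),((P,S),((L,O),A)))),(((C,D),B),U)).
That clade contains 19 terminal taxa: A, B, C, D, E, F, G, H, K, L, M, N, O, P, Q, R, S, T, U.

19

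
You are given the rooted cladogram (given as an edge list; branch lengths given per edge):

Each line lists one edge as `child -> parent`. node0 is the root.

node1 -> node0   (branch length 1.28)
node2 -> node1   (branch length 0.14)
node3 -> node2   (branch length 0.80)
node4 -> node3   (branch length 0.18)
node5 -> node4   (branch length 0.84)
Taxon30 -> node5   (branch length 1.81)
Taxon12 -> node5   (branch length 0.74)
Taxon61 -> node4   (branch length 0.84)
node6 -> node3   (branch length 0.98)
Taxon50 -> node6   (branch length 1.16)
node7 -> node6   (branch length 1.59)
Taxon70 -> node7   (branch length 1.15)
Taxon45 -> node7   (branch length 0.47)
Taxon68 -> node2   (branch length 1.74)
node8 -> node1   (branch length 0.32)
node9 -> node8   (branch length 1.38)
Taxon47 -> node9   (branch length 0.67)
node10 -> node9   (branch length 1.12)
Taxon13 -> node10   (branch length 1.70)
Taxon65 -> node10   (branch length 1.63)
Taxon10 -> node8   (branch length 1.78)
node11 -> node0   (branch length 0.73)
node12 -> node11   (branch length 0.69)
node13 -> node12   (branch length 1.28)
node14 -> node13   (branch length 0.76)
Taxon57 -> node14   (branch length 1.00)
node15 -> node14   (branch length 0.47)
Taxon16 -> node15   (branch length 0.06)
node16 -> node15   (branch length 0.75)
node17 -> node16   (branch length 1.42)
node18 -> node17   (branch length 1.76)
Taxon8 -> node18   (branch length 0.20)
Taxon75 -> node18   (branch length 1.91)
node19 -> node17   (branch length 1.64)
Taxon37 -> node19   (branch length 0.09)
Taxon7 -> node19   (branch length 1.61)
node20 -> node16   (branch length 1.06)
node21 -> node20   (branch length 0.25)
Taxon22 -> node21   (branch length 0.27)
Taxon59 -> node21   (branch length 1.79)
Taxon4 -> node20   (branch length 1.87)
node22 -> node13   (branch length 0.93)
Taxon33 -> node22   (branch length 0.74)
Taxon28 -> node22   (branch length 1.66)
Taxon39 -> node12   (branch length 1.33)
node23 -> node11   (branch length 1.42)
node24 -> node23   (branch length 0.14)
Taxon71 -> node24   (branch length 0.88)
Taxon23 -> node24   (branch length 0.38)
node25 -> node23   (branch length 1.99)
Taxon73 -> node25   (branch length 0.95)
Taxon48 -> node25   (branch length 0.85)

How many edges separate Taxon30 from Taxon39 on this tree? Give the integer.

The MRCA of Taxon30 and Taxon39 is the root of the tree.
From Taxon30 up to that node: 6 branches. From Taxon39 up to the same node: 3 branches. Total: 6 + 3 = 9.

9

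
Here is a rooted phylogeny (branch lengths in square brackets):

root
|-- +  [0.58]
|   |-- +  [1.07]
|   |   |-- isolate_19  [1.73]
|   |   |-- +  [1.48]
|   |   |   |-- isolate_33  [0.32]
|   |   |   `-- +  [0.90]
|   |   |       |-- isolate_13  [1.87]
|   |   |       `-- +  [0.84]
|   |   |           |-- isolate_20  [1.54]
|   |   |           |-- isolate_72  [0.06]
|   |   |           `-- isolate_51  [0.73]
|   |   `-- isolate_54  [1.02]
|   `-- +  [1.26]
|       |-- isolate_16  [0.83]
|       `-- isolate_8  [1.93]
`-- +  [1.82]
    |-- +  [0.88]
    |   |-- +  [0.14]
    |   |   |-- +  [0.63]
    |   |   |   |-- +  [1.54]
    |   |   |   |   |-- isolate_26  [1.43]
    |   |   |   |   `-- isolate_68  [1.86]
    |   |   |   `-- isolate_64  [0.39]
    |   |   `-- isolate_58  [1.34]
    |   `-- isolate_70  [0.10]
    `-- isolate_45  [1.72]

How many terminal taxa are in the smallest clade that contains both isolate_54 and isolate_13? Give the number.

7

The MRCA of isolate_54 and isolate_13 is the node subtending (isolate_19,(isolate_33,(isolate_13,(isolate_20,isolate_72,isolate_51))),isolate_54).
That clade contains 7 terminal taxa: isolate_13, isolate_19, isolate_20, isolate_33, isolate_51, isolate_54, isolate_72.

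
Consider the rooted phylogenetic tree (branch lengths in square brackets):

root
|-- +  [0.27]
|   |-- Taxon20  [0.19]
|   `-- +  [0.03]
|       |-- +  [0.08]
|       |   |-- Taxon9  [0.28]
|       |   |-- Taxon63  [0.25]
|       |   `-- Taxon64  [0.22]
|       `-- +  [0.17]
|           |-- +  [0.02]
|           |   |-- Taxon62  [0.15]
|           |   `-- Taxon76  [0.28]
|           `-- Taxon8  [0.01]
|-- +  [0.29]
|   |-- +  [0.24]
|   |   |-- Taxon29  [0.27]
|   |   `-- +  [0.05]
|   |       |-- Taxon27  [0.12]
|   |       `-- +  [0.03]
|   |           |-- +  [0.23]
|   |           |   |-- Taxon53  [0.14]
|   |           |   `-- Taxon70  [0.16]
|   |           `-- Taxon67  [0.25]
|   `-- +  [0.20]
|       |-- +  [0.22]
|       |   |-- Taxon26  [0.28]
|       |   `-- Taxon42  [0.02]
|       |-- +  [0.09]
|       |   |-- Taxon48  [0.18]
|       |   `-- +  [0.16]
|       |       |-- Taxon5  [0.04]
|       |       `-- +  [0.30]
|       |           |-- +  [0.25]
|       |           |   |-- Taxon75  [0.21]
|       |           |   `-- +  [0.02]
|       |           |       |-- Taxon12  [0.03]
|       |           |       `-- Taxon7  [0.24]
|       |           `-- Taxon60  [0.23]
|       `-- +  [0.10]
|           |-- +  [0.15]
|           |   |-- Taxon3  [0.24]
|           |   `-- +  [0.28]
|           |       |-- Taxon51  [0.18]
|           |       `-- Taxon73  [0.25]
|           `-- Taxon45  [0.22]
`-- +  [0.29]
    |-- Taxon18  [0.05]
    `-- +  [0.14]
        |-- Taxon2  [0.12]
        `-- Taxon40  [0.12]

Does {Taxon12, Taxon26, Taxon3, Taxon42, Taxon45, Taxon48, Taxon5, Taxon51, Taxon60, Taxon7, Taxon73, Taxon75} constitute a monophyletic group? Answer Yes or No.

The most recent common ancestor of these taxa subtends ((Taxon26,Taxon42),(Taxon48,(Taxon5,((Taxon75,(Taxon12,Taxon7)),Taxon60))),((Taxon3,(Taxon51,Taxon73)),Taxon45)).
That clade has exactly 12 tips — every listed taxon and nothing else — so the group is monophyletic.

Yes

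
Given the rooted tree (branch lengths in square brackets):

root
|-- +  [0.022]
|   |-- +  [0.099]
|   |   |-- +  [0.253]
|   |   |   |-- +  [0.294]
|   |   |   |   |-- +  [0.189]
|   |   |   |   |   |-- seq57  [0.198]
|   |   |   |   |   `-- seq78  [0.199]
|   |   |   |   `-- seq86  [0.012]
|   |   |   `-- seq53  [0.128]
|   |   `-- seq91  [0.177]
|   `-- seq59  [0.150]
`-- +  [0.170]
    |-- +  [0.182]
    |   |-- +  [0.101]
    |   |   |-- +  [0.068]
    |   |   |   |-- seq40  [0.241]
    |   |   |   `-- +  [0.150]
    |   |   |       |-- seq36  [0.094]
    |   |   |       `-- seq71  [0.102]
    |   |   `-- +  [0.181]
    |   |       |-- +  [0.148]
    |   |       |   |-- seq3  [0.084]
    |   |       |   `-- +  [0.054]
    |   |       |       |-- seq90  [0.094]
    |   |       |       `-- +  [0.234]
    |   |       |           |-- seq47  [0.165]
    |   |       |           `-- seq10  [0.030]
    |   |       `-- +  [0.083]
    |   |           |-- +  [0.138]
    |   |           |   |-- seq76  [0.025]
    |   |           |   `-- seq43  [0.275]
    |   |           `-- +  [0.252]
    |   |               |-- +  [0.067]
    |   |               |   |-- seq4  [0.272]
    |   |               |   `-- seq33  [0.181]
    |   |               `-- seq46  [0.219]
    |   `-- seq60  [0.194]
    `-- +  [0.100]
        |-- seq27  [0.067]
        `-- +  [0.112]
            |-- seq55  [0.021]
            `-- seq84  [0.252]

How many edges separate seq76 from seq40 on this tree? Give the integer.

The MRCA of seq76 and seq40 is the node subtending ((seq40,(seq36,seq71)),((seq3,(seq90,(seq47,seq10))),((seq76,seq43),((seq4,seq33),seq46)))).
From seq76 up to that node: 4 branches. From seq40 up to the same node: 2 branches. Total: 4 + 2 = 6.

6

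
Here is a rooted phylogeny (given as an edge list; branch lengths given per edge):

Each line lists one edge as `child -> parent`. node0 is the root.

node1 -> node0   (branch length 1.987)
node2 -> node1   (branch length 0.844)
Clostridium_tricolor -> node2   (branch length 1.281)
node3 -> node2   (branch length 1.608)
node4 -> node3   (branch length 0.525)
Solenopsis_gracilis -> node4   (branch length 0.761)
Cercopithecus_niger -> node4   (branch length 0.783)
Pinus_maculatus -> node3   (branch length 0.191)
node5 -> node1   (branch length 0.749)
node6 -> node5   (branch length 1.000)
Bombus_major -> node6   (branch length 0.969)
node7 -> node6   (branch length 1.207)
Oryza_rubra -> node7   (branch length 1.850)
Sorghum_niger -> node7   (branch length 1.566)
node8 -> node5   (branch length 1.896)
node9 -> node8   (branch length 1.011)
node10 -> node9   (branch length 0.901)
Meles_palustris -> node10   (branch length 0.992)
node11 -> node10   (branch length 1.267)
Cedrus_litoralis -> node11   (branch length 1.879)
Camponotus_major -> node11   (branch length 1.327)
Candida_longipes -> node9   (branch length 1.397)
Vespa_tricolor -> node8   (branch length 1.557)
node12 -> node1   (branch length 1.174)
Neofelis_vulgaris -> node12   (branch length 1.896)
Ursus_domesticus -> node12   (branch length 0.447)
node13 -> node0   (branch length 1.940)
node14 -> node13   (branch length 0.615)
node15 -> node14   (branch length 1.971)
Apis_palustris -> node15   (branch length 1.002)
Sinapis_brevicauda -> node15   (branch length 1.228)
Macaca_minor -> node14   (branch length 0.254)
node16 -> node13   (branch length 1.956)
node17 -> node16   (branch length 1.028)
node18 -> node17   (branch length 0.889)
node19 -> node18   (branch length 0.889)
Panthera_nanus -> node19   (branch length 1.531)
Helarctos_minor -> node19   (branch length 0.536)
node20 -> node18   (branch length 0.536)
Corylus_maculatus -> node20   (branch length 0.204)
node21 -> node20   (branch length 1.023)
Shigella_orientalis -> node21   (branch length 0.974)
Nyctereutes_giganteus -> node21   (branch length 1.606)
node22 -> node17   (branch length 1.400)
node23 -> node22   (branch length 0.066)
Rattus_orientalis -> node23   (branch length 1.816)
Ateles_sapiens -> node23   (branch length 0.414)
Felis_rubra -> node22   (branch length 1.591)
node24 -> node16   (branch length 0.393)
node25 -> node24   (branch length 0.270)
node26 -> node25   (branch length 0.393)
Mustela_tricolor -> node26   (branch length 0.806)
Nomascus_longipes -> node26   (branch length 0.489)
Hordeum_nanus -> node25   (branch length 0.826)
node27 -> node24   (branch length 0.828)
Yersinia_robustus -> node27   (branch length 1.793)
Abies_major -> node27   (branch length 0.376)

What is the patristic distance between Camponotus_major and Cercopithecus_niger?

The path runs Camponotus_major → … → MRCA → … → Cercopithecus_niger; the MRCA is the node subtending ((Clostridium_tricolor,((Solenopsis_gracilis,Cercopithecus_niger),Pinus_maculatus)),((Bombus_major,(Oryza_rubra,Sorghum_niger)),(((Meles_palustris,(Cedrus_litoralis,Camponotus_major)),Candida_longipes),Vespa_tricolor)),(Neofelis_vulgaris,Ursus_domesticus)).
Branch lengths along that path: 1.327 + 1.267 + 0.901 + 1.011 + 1.896 + 0.749 + 0.844 + 1.608 + 0.525 + 0.783 = 10.911.

10.911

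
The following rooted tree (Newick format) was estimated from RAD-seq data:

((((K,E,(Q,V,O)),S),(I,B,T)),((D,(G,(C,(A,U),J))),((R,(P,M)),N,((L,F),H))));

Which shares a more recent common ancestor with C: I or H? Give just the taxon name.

The MRCA of C and H subtends ((D,(G,(C,(A,U),J))),((R,(P,M)),N,((L,F),H))) (13 taxa).
The MRCA of C and I is the root, subtending the entire tree (22 taxa).
The first is nested inside the second, so C shares a more recent common ancestor with H.

H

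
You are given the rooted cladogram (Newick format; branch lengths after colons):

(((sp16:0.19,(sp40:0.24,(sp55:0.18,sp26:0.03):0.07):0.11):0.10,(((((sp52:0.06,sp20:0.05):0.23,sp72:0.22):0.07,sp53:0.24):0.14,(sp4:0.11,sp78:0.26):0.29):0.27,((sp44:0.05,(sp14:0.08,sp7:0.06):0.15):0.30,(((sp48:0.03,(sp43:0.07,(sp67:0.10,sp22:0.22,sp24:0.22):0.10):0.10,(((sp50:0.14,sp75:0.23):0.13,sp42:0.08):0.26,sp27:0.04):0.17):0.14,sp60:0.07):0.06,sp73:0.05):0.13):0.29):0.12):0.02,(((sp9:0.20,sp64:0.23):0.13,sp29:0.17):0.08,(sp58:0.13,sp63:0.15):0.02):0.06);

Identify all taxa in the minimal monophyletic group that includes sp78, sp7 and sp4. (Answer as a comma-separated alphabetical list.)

Tracing sp78: it sits inside (sp4,sp78).
Tracing sp7: it sits inside (sp14,sp7).
Tracing sp4: it sits inside (sp4,sp78).
The smallest clade enclosing all 3 is (((((sp52,sp20),sp72),sp53),(sp4,sp78)),((sp44,(sp14,sp7)),(((sp48,(sp43,(sp67,sp22,sp24)),(((sp50,sp75),sp42),sp27)),sp60),sp73))); the answer is its 20 terminal taxa in alphabetical order.

sp14, sp20, sp22, sp24, sp27, sp4, sp42, sp43, sp44, sp48, sp50, sp52, sp53, sp60, sp67, sp7, sp72, sp73, sp75, sp78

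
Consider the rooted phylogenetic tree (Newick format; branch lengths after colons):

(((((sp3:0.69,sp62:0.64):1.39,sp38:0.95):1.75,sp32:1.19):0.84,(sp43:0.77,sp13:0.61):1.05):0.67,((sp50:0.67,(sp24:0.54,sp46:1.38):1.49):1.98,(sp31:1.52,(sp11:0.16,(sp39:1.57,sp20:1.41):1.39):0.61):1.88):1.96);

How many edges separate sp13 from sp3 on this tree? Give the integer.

6

The MRCA of sp13 and sp3 is the node subtending ((((sp3,sp62),sp38),sp32),(sp43,sp13)).
From sp13 up to that node: 2 branches. From sp3 up to the same node: 4 branches. Total: 2 + 4 = 6.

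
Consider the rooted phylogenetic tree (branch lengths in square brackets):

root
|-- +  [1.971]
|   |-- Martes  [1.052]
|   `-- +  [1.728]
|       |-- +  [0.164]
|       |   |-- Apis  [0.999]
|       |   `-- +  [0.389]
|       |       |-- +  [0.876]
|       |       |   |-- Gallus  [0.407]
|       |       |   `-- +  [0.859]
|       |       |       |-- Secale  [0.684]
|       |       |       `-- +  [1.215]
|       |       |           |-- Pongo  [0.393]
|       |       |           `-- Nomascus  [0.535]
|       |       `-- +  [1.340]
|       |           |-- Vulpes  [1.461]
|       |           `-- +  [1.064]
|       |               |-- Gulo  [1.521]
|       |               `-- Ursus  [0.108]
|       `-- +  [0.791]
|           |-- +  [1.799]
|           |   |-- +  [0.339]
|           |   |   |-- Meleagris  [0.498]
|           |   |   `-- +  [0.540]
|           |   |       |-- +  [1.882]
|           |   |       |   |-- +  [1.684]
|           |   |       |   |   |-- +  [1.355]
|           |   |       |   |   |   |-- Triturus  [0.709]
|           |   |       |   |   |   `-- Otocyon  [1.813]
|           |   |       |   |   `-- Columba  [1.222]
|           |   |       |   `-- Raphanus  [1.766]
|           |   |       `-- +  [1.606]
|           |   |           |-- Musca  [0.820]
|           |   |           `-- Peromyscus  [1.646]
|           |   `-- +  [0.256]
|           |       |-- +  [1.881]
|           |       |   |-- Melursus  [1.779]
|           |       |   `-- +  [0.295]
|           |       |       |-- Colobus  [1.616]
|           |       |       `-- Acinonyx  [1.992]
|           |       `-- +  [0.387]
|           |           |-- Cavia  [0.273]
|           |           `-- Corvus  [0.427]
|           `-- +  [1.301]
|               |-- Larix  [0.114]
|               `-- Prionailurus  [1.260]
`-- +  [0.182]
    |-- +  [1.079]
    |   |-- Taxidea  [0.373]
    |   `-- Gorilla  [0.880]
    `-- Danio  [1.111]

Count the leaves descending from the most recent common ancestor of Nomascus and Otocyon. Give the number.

The MRCA of Nomascus and Otocyon is the node subtending ((Apis,((Gallus,(Secale,(Pongo,Nomascus))),(Vulpes,(Gulo,Ursus)))),(((Meleagris,((((Triturus,Otocyon),Columba),Raphanus),(Musca,Peromyscus))),((Melursus,(Colobus,Acinonyx)),(Cavia,Corvus))),(Larix,Prionailurus))).
That clade contains 22 terminal taxa: Acinonyx, Apis, Cavia, Colobus, Columba, Corvus, Gallus, Gulo, Larix, Meleagris, Melursus, Musca, Nomascus, Otocyon, Peromyscus, Pongo, Prionailurus, Raphanus, Secale, Triturus, Ursus, Vulpes.

22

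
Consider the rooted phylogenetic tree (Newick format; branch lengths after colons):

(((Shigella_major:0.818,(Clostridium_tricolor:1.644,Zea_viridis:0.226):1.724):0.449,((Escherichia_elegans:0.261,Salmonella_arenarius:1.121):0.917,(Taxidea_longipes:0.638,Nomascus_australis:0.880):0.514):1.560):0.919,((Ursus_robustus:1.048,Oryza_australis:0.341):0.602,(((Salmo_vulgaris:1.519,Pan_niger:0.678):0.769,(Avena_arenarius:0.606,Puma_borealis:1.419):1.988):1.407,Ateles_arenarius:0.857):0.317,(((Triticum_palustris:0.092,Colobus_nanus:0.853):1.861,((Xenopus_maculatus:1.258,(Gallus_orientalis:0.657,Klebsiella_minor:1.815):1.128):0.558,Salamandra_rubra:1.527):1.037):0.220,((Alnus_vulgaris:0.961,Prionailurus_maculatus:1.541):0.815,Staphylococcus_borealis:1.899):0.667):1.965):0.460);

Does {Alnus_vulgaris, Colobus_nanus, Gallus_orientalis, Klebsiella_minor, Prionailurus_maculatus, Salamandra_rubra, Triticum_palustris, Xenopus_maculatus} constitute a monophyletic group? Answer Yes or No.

The MRCA of the listed taxa subtends (((Triticum_palustris,Colobus_nanus),((Xenopus_maculatus,(Gallus_orientalis,Klebsiella_minor)),Salamandra_rubra)),((Alnus_vulgaris,Prionailurus_maculatus),Staphylococcus_borealis)).
That clade also contains Staphylococcus_borealis, which is not in the proposed group, so the group is not monophyletic.

No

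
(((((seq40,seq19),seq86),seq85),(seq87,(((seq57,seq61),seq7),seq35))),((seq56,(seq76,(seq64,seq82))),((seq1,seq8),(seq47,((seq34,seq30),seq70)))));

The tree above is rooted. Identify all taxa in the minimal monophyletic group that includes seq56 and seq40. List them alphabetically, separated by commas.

Tracing seq56: it sits inside (seq56,(seq76,(seq64,seq82))).
Tracing seq40: it sits inside (seq40,seq19).
The smallest clade enclosing both is the whole tree (their MRCA is the root), so the answer is all 19 tips in alphabetical order.

seq1, seq19, seq30, seq34, seq35, seq40, seq47, seq56, seq57, seq61, seq64, seq7, seq70, seq76, seq8, seq82, seq85, seq86, seq87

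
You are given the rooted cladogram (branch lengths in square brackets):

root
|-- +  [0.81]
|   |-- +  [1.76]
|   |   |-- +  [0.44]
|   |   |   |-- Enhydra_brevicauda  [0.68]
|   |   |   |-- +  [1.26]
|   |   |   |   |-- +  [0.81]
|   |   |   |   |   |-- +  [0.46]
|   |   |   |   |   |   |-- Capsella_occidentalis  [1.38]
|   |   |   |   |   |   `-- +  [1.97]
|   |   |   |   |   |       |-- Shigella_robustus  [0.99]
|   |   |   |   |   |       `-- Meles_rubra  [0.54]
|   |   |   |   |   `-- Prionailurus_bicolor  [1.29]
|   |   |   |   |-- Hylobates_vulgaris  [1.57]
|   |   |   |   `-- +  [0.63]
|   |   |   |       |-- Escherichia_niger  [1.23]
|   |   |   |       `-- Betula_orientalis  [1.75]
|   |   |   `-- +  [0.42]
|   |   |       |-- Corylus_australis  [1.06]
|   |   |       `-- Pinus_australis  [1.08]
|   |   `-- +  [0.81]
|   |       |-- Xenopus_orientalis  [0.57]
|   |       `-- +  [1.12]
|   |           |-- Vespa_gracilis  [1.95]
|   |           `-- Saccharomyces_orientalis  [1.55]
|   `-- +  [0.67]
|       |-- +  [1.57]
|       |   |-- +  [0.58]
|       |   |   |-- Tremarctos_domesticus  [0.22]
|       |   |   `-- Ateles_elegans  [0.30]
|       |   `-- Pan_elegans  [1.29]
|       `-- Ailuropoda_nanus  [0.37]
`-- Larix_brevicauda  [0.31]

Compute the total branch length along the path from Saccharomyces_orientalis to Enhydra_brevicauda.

4.60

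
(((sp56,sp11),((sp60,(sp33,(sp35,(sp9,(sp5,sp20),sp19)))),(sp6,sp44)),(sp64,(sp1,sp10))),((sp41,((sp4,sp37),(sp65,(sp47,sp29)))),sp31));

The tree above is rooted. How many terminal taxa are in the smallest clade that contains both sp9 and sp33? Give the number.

6

The MRCA of sp9 and sp33 is the node subtending (sp33,(sp35,(sp9,(sp5,sp20),sp19))).
That clade contains 6 terminal taxa: sp19, sp20, sp33, sp35, sp5, sp9.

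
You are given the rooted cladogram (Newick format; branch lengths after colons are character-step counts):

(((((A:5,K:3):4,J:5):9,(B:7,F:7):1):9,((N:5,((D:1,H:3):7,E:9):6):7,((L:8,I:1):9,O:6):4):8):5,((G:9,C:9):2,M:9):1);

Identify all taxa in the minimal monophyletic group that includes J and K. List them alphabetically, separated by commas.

A, J, K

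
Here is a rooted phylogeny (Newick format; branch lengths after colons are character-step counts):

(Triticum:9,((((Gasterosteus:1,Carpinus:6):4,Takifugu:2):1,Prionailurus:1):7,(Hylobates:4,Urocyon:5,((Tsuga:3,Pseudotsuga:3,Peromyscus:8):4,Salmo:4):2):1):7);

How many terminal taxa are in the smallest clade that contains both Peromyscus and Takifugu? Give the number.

10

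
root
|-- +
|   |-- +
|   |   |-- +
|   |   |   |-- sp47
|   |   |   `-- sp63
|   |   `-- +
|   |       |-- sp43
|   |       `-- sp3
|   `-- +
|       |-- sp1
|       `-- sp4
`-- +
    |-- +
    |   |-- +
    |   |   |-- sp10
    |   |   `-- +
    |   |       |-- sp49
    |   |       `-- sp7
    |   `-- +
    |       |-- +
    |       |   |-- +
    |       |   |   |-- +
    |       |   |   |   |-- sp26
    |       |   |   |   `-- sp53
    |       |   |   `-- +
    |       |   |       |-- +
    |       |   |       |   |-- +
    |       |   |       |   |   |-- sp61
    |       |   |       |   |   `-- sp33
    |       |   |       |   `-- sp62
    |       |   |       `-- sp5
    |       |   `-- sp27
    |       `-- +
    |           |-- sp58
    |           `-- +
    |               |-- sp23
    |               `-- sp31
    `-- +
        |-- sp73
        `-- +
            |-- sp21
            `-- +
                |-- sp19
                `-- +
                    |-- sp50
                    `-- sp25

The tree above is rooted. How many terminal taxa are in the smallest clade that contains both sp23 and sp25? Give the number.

18

The MRCA of sp23 and sp25 is the node subtending (((sp10,(sp49,sp7)),((((sp26,sp53),(((sp61,sp33),sp62),sp5)),sp27),(sp58,(sp23,sp31)))),(sp73,(sp21,(sp19,(sp50,sp25))))).
That clade contains 18 terminal taxa: sp10, sp19, sp21, sp23, sp25, sp26, sp27, sp31, sp33, sp49, sp5, sp50, sp53, sp58, sp61, sp62, sp7, sp73.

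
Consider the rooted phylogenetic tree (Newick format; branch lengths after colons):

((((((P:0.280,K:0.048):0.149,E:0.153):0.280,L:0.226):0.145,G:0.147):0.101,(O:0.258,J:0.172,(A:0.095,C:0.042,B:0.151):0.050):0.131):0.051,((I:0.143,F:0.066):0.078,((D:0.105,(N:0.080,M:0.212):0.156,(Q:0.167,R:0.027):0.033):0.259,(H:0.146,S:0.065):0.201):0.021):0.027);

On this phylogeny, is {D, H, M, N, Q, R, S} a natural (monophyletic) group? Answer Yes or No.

Yes

The most recent common ancestor of these taxa subtends ((D,(N,M),(Q,R)),(H,S)).
That clade has exactly 7 tips — every listed taxon and nothing else — so the group is monophyletic.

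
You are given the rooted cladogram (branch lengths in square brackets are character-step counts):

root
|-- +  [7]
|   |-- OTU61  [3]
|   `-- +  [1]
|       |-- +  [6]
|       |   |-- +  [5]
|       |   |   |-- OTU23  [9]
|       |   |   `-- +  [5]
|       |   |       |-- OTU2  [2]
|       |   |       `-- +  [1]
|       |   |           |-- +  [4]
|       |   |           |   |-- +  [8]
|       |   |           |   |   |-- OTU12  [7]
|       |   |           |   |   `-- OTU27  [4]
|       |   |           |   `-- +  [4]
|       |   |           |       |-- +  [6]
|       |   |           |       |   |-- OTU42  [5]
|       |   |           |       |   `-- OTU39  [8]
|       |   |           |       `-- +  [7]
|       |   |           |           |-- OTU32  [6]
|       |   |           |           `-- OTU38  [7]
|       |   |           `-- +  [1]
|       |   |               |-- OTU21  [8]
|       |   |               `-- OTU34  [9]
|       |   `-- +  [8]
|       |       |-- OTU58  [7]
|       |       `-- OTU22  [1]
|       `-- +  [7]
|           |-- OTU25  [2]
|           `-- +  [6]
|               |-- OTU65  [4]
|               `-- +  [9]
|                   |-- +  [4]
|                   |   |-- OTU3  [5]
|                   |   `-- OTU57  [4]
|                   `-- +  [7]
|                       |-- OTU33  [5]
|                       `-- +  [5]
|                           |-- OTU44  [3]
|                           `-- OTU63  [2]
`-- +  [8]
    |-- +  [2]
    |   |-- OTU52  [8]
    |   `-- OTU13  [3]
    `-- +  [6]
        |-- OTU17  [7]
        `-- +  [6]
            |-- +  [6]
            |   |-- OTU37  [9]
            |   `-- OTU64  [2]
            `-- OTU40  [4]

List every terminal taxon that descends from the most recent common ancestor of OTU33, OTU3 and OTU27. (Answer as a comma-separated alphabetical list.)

Tracing OTU33: it sits inside (OTU33,(OTU44,OTU63)).
Tracing OTU3: it sits inside (OTU3,OTU57).
Tracing OTU27: it sits inside (OTU12,OTU27).
The smallest clade enclosing all 3 is (((OTU23,(OTU2,(((OTU12,OTU27),((OTU42,OTU39),(OTU32,OTU38))),(OTU21,OTU34)))),(OTU58,OTU22)),(OTU25,(OTU65,((OTU3,OTU57),(OTU33,(OTU44,OTU63)))))); the answer is its 19 terminal taxa in alphabetical order.

OTU12, OTU2, OTU21, OTU22, OTU23, OTU25, OTU27, OTU3, OTU32, OTU33, OTU34, OTU38, OTU39, OTU42, OTU44, OTU57, OTU58, OTU63, OTU65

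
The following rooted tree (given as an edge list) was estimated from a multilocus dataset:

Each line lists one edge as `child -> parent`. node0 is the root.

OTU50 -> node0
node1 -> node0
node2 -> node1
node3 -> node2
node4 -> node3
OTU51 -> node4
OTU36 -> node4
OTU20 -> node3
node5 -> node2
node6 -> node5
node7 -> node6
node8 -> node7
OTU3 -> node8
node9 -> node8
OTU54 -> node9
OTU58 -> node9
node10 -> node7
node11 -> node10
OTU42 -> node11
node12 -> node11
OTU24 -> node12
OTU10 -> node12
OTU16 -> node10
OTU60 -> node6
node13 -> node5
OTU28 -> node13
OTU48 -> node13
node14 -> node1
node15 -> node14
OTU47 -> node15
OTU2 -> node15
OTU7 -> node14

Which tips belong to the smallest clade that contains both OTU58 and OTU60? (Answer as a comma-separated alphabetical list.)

OTU10, OTU16, OTU24, OTU3, OTU42, OTU54, OTU58, OTU60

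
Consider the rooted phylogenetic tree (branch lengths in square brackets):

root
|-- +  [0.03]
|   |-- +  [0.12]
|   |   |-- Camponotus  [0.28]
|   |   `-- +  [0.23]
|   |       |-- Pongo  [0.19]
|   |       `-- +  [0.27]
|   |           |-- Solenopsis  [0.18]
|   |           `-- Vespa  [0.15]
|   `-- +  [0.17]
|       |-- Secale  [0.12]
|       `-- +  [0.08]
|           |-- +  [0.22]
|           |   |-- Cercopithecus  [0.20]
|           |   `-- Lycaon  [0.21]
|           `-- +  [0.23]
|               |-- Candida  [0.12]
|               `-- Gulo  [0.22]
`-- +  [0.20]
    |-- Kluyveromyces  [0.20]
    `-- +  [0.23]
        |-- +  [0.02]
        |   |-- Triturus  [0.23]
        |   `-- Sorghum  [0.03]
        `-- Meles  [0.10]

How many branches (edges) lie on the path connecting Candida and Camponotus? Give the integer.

6

The MRCA of Candida and Camponotus is the node subtending ((Camponotus,(Pongo,(Solenopsis,Vespa))),(Secale,((Cercopithecus,Lycaon),(Candida,Gulo)))).
From Candida up to that node: 4 branches. From Camponotus up to the same node: 2 branches. Total: 4 + 2 = 6.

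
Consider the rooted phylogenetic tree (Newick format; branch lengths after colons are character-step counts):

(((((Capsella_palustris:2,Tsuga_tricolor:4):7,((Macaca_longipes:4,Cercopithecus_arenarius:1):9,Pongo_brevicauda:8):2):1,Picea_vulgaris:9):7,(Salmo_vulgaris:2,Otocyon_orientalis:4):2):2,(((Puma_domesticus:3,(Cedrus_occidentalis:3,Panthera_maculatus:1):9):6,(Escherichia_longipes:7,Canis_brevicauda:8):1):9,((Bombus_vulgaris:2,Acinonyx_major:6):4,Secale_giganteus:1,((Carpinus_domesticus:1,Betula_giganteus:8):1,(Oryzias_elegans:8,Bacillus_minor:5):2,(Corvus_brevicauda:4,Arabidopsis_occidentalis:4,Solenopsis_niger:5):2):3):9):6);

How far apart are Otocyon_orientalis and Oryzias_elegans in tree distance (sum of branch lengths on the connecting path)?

36

The path runs Otocyon_orientalis → … → MRCA → … → Oryzias_elegans; the MRCA is the root of the tree.
Branch lengths along that path: 4 + 2 + 2 + 6 + 9 + 3 + 2 + 8 = 36.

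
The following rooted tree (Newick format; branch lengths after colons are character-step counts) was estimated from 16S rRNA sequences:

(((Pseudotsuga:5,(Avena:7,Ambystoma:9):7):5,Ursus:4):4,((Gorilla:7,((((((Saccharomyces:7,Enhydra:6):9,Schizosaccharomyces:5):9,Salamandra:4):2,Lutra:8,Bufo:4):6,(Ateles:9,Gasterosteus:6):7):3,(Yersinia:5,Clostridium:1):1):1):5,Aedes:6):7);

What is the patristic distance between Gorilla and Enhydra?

The path runs Gorilla → … → MRCA → … → Enhydra; the MRCA is the node subtending (Gorilla,((((((Saccharomyces,Enhydra),Schizosaccharomyces),Salamandra),Lutra,Bufo),(Ateles,Gasterosteus)),(Yersinia,Clostridium))).
Branch lengths along that path: 7 + 1 + 3 + 6 + 2 + 9 + 9 + 6 = 43.

43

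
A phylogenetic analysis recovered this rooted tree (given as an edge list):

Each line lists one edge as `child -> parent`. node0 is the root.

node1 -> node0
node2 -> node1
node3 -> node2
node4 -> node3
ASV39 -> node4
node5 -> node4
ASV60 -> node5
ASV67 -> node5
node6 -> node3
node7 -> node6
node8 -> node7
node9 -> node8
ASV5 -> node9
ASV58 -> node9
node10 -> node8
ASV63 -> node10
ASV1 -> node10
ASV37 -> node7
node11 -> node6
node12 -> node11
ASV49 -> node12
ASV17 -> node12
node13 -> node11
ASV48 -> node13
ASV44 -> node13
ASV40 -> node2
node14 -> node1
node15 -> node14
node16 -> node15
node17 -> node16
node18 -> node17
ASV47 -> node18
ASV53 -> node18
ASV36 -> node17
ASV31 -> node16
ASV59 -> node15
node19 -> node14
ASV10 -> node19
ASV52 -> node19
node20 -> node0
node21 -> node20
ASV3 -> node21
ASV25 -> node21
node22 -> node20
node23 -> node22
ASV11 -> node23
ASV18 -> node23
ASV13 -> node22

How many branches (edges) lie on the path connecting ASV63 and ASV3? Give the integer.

11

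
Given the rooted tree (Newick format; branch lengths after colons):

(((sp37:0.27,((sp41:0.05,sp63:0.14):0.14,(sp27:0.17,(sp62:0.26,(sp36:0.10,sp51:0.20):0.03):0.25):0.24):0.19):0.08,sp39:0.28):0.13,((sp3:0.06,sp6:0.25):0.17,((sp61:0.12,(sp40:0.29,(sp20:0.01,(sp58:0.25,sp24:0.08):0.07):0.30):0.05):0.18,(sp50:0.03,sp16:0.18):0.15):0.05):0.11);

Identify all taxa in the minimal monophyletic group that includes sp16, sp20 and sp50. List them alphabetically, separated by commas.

Tracing sp16: it sits inside (sp50,sp16).
Tracing sp20: it sits inside (sp20,(sp58,sp24)).
Tracing sp50: it sits inside (sp50,sp16).
The smallest clade enclosing all 3 is ((sp61,(sp40,(sp20,(sp58,sp24)))),(sp50,sp16)); the answer is its 7 terminal taxa in alphabetical order.

sp16, sp20, sp24, sp40, sp50, sp58, sp61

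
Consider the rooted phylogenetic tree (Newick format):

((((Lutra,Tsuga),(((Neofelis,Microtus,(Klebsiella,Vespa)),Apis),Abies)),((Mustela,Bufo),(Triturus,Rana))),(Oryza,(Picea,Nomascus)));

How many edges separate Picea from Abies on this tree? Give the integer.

7

The MRCA of Picea and Abies is the root of the tree.
From Picea up to that node: 3 branches. From Abies up to the same node: 4 branches. Total: 3 + 4 = 7.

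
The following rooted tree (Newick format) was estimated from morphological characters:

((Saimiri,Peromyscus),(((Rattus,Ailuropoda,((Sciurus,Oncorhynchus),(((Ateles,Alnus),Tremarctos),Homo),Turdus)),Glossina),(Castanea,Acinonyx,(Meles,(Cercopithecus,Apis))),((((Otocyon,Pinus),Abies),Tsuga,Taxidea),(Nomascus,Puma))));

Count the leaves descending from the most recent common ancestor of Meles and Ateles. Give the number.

22

The MRCA of Meles and Ateles is the node subtending (((Rattus,Ailuropoda,((Sciurus,Oncorhynchus),(((Ateles,Alnus),Tremarctos),Homo),Turdus)),Glossina),(Castanea,Acinonyx,(Meles,(Cercopithecus,Apis))),((((Otocyon,Pinus),Abies),Tsuga,Taxidea),(Nomascus,Puma))).
That clade contains 22 terminal taxa: Abies, Acinonyx, Ailuropoda, Alnus, Apis, Ateles, Castanea, Cercopithecus, Glossina, Homo, Meles, Nomascus, Oncorhynchus, Otocyon, Pinus, Puma, Rattus, Sciurus, Taxidea, Tremarctos, Tsuga, Turdus.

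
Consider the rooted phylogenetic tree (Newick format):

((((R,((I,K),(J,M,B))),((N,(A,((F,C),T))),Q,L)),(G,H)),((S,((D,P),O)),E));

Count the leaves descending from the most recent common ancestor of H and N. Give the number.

The MRCA of H and N is the node subtending (((R,((I,K),(J,M,B))),((N,(A,((F,C),T))),Q,L)),(G,H)).
That clade contains 15 terminal taxa: A, B, C, F, G, H, I, J, K, L, M, N, Q, R, T.

15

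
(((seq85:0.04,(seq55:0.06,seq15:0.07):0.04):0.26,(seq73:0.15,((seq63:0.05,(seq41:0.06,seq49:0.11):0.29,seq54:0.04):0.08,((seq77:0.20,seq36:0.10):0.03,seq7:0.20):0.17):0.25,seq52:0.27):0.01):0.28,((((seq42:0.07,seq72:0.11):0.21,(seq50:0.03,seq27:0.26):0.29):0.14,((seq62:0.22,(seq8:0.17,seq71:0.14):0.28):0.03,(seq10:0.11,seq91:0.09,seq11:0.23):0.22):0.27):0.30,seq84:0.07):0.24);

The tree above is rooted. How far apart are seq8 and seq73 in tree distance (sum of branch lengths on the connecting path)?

1.73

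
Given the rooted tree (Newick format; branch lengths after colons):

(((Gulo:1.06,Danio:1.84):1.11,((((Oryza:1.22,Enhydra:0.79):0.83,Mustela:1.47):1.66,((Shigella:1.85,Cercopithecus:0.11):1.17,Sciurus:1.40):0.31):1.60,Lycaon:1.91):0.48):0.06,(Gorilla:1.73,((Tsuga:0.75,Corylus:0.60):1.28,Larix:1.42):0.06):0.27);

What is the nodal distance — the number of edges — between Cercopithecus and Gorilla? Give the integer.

The MRCA of Cercopithecus and Gorilla is the root of the tree.
From Cercopithecus up to that node: 6 branches. From Gorilla up to the same node: 2 branches. Total: 6 + 2 = 8.

8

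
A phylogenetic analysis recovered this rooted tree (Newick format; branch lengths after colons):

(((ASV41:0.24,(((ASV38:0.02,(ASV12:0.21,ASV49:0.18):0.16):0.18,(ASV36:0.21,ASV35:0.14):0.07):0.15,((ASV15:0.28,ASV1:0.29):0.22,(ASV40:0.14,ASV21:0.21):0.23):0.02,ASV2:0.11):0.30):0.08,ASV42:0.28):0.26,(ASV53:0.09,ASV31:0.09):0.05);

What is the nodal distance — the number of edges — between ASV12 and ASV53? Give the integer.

9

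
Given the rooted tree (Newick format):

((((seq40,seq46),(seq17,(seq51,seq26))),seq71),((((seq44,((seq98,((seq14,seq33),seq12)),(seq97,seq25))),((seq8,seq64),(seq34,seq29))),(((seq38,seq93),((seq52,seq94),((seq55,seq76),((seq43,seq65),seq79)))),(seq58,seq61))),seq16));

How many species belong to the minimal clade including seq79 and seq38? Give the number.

The MRCA of seq79 and seq38 is the node subtending ((seq38,seq93),((seq52,seq94),((seq55,seq76),((seq43,seq65),seq79)))).
That clade contains 9 terminal taxa: seq38, seq43, seq52, seq55, seq65, seq76, seq79, seq93, seq94.

9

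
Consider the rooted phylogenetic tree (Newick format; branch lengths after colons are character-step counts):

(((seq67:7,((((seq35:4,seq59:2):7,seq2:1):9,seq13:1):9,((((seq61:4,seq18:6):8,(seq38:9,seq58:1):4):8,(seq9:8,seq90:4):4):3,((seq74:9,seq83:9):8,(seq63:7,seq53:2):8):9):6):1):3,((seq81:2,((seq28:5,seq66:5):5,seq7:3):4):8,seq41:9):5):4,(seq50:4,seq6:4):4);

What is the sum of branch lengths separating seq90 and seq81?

36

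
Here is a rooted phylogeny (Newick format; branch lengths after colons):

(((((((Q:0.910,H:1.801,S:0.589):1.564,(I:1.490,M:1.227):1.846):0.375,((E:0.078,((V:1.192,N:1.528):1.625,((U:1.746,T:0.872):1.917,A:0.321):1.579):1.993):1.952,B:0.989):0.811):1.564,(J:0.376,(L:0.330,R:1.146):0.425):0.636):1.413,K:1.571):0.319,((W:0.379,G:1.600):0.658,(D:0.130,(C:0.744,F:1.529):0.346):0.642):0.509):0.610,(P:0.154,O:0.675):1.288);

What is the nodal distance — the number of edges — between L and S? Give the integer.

7

The MRCA of L and S is the node subtending ((((Q,H,S),(I,M)),((E,((V,N),((U,T),A))),B)),(J,(L,R))).
From L up to that node: 3 branches. From S up to the same node: 4 branches. Total: 3 + 4 = 7.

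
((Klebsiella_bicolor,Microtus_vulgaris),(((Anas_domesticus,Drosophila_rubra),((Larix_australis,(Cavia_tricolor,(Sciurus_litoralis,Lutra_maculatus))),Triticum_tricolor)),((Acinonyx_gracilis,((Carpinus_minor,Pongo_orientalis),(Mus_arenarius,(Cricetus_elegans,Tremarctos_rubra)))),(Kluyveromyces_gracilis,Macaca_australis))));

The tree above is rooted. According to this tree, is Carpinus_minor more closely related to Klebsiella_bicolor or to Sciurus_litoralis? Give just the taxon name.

Sciurus_litoralis

The MRCA of Carpinus_minor and Sciurus_litoralis subtends (((Anas_domesticus,Drosophila_rubra),((Larix_australis,(Cavia_tricolor,(Sciurus_litoralis,Lutra_maculatus))),Triticum_tricolor)),((Acinonyx_gracilis,((Carpinus_minor,Pongo_orientalis),(Mus_arenarius,(Cricetus_elegans,Tremarctos_rubra)))),(Kluyveromyces_gracilis,Macaca_australis))) (15 taxa).
The MRCA of Carpinus_minor and Klebsiella_bicolor is the root, subtending the entire tree (17 taxa).
The first is nested inside the second, so Carpinus_minor shares a more recent common ancestor with Sciurus_litoralis.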